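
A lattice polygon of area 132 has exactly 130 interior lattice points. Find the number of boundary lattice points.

6

Pick's theorem gives A = I + B/2 − 1, so B = 2(A − I + 1) = 2(132 − 130 + 1) = 6.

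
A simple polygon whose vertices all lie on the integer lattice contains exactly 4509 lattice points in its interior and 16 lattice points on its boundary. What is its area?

4516

Pick's theorem states A = I + B/2 − 1, so A = 4509 + 16/2 − 1 = 4516.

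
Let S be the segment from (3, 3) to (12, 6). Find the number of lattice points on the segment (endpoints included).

4

The number of lattice points on a segment between lattice points is gcd(|Δx|,|Δy|) + 1 = gcd(9,3) + 1 = 3 + 1 = 4.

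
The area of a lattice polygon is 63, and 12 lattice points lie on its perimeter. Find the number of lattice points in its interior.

From Pick's theorem, I = A − B/2 + 1 = 63 − 12/2 + 1 = 58.

58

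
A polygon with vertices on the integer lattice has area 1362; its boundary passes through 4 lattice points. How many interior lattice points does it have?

Pick's theorem A = I + B/2 − 1 rearranges to I = A − B/2 + 1 = 1362 − 4/2 + 1 = 1361.

1361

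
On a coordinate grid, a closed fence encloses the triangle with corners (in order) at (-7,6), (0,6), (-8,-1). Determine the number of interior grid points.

21

Using the shoelace formula, 2A = |[(-7)·6 − 0·6] + [0·(-1) − (-8)·6] + [(-8)·6 − (-7)·(-1)]| = 49, so the area is 49/2.
The number of boundary lattice points is Σ gcd(|Δx|,|Δy|) = gcd(7,0) + gcd(8,7) + gcd(1,7) = 7+1+1 = 9.
By Pick's theorem A = I + B/2 − 1, so I = 49/2 − 9/2 + 1 = 21.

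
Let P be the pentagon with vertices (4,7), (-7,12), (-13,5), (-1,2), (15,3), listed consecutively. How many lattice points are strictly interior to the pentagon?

Using the shoelace formula, 2A = |(4·12 − (-7)·7) + ((-7)·5 − (-13)·12) + ((-13)·2 − (-1)·5) + ((-1)·3 − 15·2) + (15·7 − 4·3)| = 257, so the area is 257/2.
The number of boundary lattice points is Σ gcd(|Δx|,|Δy|) = gcd(11,5) + gcd(6,7) + gcd(12,3) + gcd(16,1) + gcd(11,4) = 1+1+3+1+1 = 7.
Pick's theorem gives I = A − B/2 + 1 = 257/2 − 7/2 + 1 = 126.

126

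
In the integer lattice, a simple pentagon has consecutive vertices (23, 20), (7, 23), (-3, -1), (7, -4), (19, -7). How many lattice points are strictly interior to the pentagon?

The shoelace formula gives twice the area as |(23·23 − 7·20) + (7·(-1) − (-3)·23) + ((-3)·(-4) − 7·(-1)) + (7·(-7) − 19·(-4)) + (19·20 − 23·(-7))| = 1038, so the area is 519.
Along each edge there are gcd(|Δx|,|Δy|)+1 lattice points, so counting each shared vertex once the boundary has gcd(16,3) + gcd(10,24) + gcd(10,3) + gcd(12,3) + gcd(4,27) = 1+2+1+3+1 = 8.
Pick's theorem gives I = A − B/2 + 1 = 519 − 8/2 + 1 = 516.

516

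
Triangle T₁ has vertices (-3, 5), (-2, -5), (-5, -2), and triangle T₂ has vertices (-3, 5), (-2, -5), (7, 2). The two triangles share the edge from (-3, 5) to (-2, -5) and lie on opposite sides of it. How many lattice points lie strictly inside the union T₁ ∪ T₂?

The union is the simple quadrilateral with vertices (-3, 5), (-5, -2), (-2, -5), (7, 2) in order.
The shoelace formula gives twice the area as |((-3)·(-2) − (-5)·5) + ((-5)·(-5) − (-2)·(-2)) + ((-2)·2 − 7·(-5)) + (7·5 − (-3)·2)| = 124, so the area is 62.
Along each edge there are gcd(|Δx|,|Δy|)+1 lattice points, so counting each shared vertex once the boundary has gcd(2,7) + gcd(3,3) + gcd(9,7) + gcd(10,3) = 1+3+1+1 = 6.
By Pick's theorem I = A − B/2 + 1 = 62 − 6/2 + 1 = 60.

60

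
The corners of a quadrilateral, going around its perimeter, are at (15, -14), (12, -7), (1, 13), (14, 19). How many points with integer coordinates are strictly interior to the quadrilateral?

208

By the shoelace formula, twice the signed area is |(15·(-7) − 12·(-14)) + (12·13 − 1·(-7)) + (1·19 − 14·13) + (14·(-14) − 15·19)| = 418, so the area is 209.
Along each edge there are gcd(|Δx|,|Δy|)+1 lattice points, so counting each shared vertex once the boundary has gcd(3,7) + gcd(11,20) + gcd(13,6) + gcd(1,33) = 1+1+1+1 = 4.
By Pick's theorem A = I + B/2 − 1, so I = 209 − 4/2 + 1 = 208.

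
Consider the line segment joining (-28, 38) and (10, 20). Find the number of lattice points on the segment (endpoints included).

The number of lattice points on a segment between lattice points is gcd(|Δx|,|Δy|) + 1 = gcd(38,18) + 1 = 2 + 1 = 3.

3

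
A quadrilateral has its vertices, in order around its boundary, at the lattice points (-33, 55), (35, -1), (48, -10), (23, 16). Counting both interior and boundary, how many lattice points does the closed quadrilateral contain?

Using the shoelace formula, 2A = |((-33)·(-1) − 35·55) + (35·(-10) − 48·(-1)) + (48·16 − 23·(-10)) + (23·55 − (-33)·16)| = 597, so the area is 298.5.
Summing gcd(|Δx|,|Δy|) over the edges gives the boundary count: gcd(68,56) + gcd(13,9) + gcd(25,26) + gcd(56,39) = 4+1+1+1 = 7.
Pick's theorem gives I = A − B/2 + 1 = 298.5 − 7/2 + 1 = 296, so the closed region contains I + B = 296 + 7 = 303 lattice points.

303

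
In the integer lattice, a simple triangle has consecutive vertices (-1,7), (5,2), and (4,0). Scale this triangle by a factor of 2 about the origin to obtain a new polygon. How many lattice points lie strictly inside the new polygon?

The shoelace formula gives twice the area as |((-1)·2 − 5·7) + (5·0 − 4·2) + (4·7 − (-1)·0)| = 17, so the area is 17/2.
Along each edge there are gcd(|Δx|,|Δy|)+1 lattice points, so counting each shared vertex once the boundary has gcd(6,5) + gcd(1,2) + gcd(5,7) = 1+1+1 = 3.
Scaling by 2 multiplies the area by 2² = 4 (so the new area is 34) and multiplies the boundary lattice-point count by 2, giving 6.
By Pick's theorem, the interior count of the dilated polygon is 34 − 6/2 + 1 = 32.

32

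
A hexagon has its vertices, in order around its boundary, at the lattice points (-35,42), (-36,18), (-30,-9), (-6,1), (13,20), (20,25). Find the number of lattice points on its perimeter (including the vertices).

27

Summing gcd(|Δx|,|Δy|) over the edges gives the boundary count: gcd(1,24) + gcd(6,27) + gcd(24,10) + gcd(19,19) + gcd(7,5) + gcd(55,17) = 1+3+2+19+1+1 = 27.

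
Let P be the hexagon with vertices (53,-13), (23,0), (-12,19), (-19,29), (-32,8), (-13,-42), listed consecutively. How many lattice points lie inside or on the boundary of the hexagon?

2688

Using the shoelace formula, 2A = |[53·0 − 23·(-13)] + [23·19 − (-12)·0] + [(-12)·29 − (-19)·19] + [(-19)·8 − (-32)·29] + [(-32)·(-42) − (-13)·8] + [(-13)·(-13) − 53·(-42)]| = 5368, so the area is 2684.
Along each edge there are gcd(|Δx|,|Δy|)+1 lattice points, so counting each shared vertex once the boundary has gcd(30,13) + gcd(35,19) + gcd(7,10) + gcd(13,21) + gcd(19,50) + gcd(66,29) = 1+1+1+1+1+1 = 6.
Pick's theorem gives I = A − B/2 + 1 = 2684 − 6/2 + 1 = 2682, so the closed region contains I + B = 2682 + 6 = 2688 lattice points.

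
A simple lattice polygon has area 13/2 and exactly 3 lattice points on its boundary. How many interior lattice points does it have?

From Pick's theorem, I = A − B/2 + 1 = 13/2 − 3/2 + 1 = 6.

6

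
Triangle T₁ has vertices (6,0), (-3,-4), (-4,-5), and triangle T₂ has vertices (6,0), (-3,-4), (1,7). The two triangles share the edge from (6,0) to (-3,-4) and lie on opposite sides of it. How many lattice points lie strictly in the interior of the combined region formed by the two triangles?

The union is the simple quadrilateral with vertices (6,0), (-4,-5), (-3,-4), (1,7) in order.
By the shoelace formula, twice the signed area is |(6·(-5) − (-4)·0) + ((-4)·(-4) − (-3)·(-5)) + ((-3)·7 − 1·(-4)) + (1·0 − 6·7)| = 88, so the area is 44.
The number of boundary lattice points is Σ gcd(|Δx|,|Δy|) = gcd(10,5) + gcd(1,1) + gcd(4,11) + gcd(5,7) = 5+1+1+1 = 8.
By Pick's theorem I = A − B/2 + 1 = 44 − 8/2 + 1 = 41.

41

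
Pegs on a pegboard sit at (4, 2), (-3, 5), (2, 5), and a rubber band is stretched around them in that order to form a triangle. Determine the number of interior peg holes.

5

Using the shoelace formula, 2A = |[4·5 − (-3)·2] + [(-3)·5 − 2·5] + [2·2 − 4·5]| = 15, so the area is 7.5.
The number of boundary lattice points is Σ gcd(|Δx|,|Δy|) = gcd(7,3) + gcd(5,0) + gcd(2,3) = 1+5+1 = 7.
By Pick's theorem A = I + B/2 − 1, so I = 7.5 − 7/2 + 1 = 5.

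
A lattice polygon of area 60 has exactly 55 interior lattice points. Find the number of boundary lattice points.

12

Pick's theorem gives A = I + B/2 − 1, so B = 2(A − I + 1) = 2(60 − 55 + 1) = 12.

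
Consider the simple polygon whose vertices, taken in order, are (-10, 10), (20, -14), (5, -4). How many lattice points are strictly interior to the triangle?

By the shoelace formula, twice the signed area is |[(-10)·(-14) − 20·10] + [20·(-4) − 5·(-14)] + [5·10 − (-10)·(-4)]| = 60, so the area is 30.
Along each edge there are gcd(|Δx|,|Δy|)+1 lattice points, so counting each shared vertex once the boundary has gcd(30,24) + gcd(15,10) + gcd(15,14) = 6+5+1 = 12.
By Pick's theorem A = I + B/2 − 1, so I = 30 − 12/2 + 1 = 25.

25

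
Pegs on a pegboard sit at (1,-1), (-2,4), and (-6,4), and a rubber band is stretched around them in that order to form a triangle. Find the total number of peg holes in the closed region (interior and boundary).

The shoelace formula gives twice the area as |(1·4 − (-2)·(-1)) + ((-2)·4 − (-6)·4) + ((-6)·(-1) − 1·4)| = 20, so the area is 10.
The number of boundary lattice points is Σ gcd(|Δx|,|Δy|) = gcd(3,5) + gcd(4,0) + gcd(7,5) = 1+4+1 = 6.
Pick's theorem gives I = A − B/2 + 1 = 10 − 6/2 + 1 = 8, so the closed region contains I + B = 8 + 6 = 14 lattice points.

14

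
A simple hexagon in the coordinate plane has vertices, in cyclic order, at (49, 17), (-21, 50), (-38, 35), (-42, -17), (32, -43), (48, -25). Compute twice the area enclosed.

By the shoelace formula, twice the signed area is |[49·50 − (-21)·17] + [(-21)·35 − (-38)·50] + [(-38)·(-17) − (-42)·35] + [(-42)·(-43) − 32·(-17)] + [32·(-25) − 48·(-43)] + [48·17 − 49·(-25)]| = 11743, so the area is 11743/2.

11743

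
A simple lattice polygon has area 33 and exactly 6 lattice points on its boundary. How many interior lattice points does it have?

31

Pick's theorem A = I + B/2 − 1 rearranges to I = A − B/2 + 1 = 33 − 6/2 + 1 = 31.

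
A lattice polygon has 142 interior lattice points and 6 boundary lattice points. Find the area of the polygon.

144

By Pick's theorem, A = I + B/2 − 1 = 142 + 6/2 − 1 = 144.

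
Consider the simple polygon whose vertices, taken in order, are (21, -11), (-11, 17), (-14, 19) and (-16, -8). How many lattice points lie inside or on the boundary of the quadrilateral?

517

The shoelace formula gives twice the area as |[21·17 − (-11)·(-11)] + [(-11)·19 − (-14)·17] + [(-14)·(-8) − (-16)·19] + [(-16)·(-11) − 21·(-8)]| = 1025, so the area is 512.5.
The number of boundary lattice points is Σ gcd(|Δx|,|Δy|) = gcd(32,28) + gcd(3,2) + gcd(2,27) + gcd(37,3) = 4+1+1+1 = 7.
Pick's theorem gives I = A − B/2 + 1 = 512.5 − 7/2 + 1 = 510, so the closed region contains I + B = 510 + 7 = 517 lattice points.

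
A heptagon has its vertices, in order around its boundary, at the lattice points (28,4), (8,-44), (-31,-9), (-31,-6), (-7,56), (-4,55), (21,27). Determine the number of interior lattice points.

By the shoelace formula, twice the signed area is |[28·(-44) − 8·4] + [8·(-9) − (-31)·(-44)] + [(-31)·(-6) − (-31)·(-9)] + [(-31)·56 − (-7)·(-6)] + [(-7)·55 − (-4)·56] + [(-4)·27 − 21·55] + [21·4 − 28·27]| = 6667, so the area is 3333.5.
The number of boundary lattice points is Σ gcd(|Δx|,|Δy|) = gcd(20,48) + gcd(39,35) + gcd(0,3) + gcd(24,62) + gcd(3,1) + gcd(25,28) + gcd(7,23) = 4+1+3+2+1+1+1 = 13.
Pick's theorem gives I = A − B/2 + 1 = 3333.5 − 13/2 + 1 = 3328.

3328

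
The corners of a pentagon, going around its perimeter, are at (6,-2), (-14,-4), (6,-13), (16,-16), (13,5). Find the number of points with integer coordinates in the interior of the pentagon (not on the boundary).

243

By the shoelace formula, twice the signed area is |(6·(-4) − (-14)·(-2)) + ((-14)·(-13) − 6·(-4)) + (6·(-16) − 16·(-13)) + (16·5 − 13·(-16)) + (13·(-2) − 6·5)| = 498, so the area is 249.
Along each edge there are gcd(|Δx|,|Δy|)+1 lattice points, so counting each shared vertex once the boundary has gcd(20,2) + gcd(20,9) + gcd(10,3) + gcd(3,21) + gcd(7,7) = 2+1+1+3+7 = 14.
Pick's theorem gives I = A − B/2 + 1 = 249 − 14/2 + 1 = 243.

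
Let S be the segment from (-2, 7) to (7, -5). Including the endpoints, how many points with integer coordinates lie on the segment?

4

The number of lattice points on a segment between lattice points is gcd(|Δx|,|Δy|) + 1 = gcd(9,12) + 1 = 3 + 1 = 4.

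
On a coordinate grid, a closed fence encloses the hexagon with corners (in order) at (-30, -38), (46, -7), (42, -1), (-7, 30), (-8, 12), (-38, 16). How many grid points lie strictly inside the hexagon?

2930

By the shoelace formula, twice the signed area is |[(-30)·(-7) − 46·(-38)] + [46·(-1) − 42·(-7)] + [42·30 − (-7)·(-1)] + [(-7)·12 − (-8)·30] + [(-8)·16 − (-38)·12] + [(-38)·(-38) − (-30)·16]| = 5867, so the area is 2933.5.
Along each edge there are gcd(|Δx|,|Δy|)+1 lattice points, so counting each shared vertex once the boundary has gcd(76,31) + gcd(4,6) + gcd(49,31) + gcd(1,18) + gcd(30,4) + gcd(8,54) = 1+2+1+1+2+2 = 9.
Pick's theorem gives I = A − B/2 + 1 = 2933.5 − 9/2 + 1 = 2930.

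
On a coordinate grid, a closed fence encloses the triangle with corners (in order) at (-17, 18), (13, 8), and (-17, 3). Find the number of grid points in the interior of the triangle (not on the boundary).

Using the shoelace formula, 2A = |[(-17)·8 − 13·18] + [13·3 − (-17)·8] + [(-17)·18 − (-17)·3]| = 450, so the area is 225.
The number of boundary lattice points is Σ gcd(|Δx|,|Δy|) = gcd(30,10) + gcd(30,5) + gcd(0,15) = 10+5+15 = 30.
Pick's theorem gives I = A − B/2 + 1 = 225 − 30/2 + 1 = 211.

211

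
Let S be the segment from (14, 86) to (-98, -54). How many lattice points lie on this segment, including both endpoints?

29

The number of lattice points on a segment between lattice points is gcd(|Δx|,|Δy|) + 1 = gcd(112,140) + 1 = 28 + 1 = 29.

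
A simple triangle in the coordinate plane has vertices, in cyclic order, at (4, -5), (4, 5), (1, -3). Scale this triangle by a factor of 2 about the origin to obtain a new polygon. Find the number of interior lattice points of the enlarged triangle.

49

By the shoelace formula, twice the signed area is |(4·5 − 4·(-5)) + (4·(-3) − 1·5) + (1·(-5) − 4·(-3))| = 30, so the area is 15.
The number of boundary lattice points is Σ gcd(|Δx|,|Δy|) = gcd(0,10) + gcd(3,8) + gcd(3,2) = 10+1+1 = 12.
Scaling by 2 multiplies the area by 2² = 4 (so the new area is 60) and multiplies the boundary lattice-point count by 2, giving 24.
By Pick's theorem, the interior count of the dilated polygon is 60 − 24/2 + 1 = 49.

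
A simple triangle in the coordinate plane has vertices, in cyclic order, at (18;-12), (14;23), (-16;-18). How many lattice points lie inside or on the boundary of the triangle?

The shoelace formula gives twice the area as |(18·23 − 14·(-12)) + (14·(-18) − (-16)·23) + ((-16)·(-12) − 18·(-18))| = 1214, so the area is 607.
The number of boundary lattice points is Σ gcd(|Δx|,|Δy|) = gcd(4,35) + gcd(30,41) + gcd(34,6) = 1+1+2 = 4.
Pick's theorem gives I = A − B/2 + 1 = 607 − 4/2 + 1 = 606, so the closed region contains I + B = 606 + 4 = 610 lattice points.

610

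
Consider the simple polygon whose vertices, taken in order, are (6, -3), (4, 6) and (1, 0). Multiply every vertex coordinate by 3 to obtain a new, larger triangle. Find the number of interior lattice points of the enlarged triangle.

By the shoelace formula, twice the signed area is |[6·6 − 4·(-3)] + [4·0 − 1·6] + [1·(-3) − 6·0]| = 39, so the area is 39/2.
Summing gcd(|Δx|,|Δy|) over the edges gives the boundary count: gcd(2,9) + gcd(3,6) + gcd(5,3) = 1+3+1 = 5.
Scaling by 3 multiplies the area by 3² = 9 (so the new area is 175.5) and multiplies the boundary lattice-point count by 3, giving 15.
By Pick's theorem, the interior count of the dilated polygon is 175.5 − 15/2 + 1 = 169.

169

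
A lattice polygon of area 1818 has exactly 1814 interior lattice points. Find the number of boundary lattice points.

10

Pick's theorem gives A = I + B/2 − 1, so B = 2(A − I + 1) = 2(1818 − 1814 + 1) = 10.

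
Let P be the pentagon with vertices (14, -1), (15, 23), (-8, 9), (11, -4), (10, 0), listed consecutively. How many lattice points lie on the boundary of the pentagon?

5

Along each edge there are gcd(|Δx|,|Δy|)+1 lattice points, so counting each shared vertex once the boundary has gcd(1,24) + gcd(23,14) + gcd(19,13) + gcd(1,4) + gcd(4,1) = 1+1+1+1+1 = 5.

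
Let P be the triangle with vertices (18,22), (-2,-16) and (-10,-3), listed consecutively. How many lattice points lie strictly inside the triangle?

281

The shoelace formula gives twice the area as |(18·(-16) − (-2)·22) + ((-2)·(-3) − (-10)·(-16)) + ((-10)·22 − 18·(-3))| = 564, so the area is 282.
The number of boundary lattice points is Σ gcd(|Δx|,|Δy|) = gcd(20,38) + gcd(8,13) + gcd(28,25) = 2+1+1 = 4.
Pick's theorem gives I = A − B/2 + 1 = 282 − 4/2 + 1 = 281.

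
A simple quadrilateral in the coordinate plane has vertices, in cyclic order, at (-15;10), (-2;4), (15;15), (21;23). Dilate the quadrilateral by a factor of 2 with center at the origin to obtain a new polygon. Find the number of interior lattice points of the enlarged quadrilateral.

906

By the shoelace formula, twice the signed area is |[(-15)·4 − (-2)·10] + [(-2)·15 − 15·4] + [15·23 − 21·15] + [21·10 − (-15)·23]| = 455, so the area is 227.5.
Summing gcd(|Δx|,|Δy|) over the edges gives the boundary count: gcd(13,6) + gcd(17,11) + gcd(6,8) + gcd(36,13) = 1+1+2+1 = 5.
Scaling by 2 multiplies the area by 2² = 4 (so the new area is 910) and multiplies the boundary lattice-point count by 2, giving 10.
By Pick's theorem, the interior count of the dilated polygon is 910 − 10/2 + 1 = 906.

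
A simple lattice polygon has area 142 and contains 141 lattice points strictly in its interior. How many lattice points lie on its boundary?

Pick's theorem gives A = I + B/2 − 1, so B = 2(A − I + 1) = 2(142 − 141 + 1) = 4.

4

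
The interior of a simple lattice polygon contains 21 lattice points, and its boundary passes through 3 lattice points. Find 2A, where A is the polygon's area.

Pick's theorem states A = I + B/2 − 1, so A = 21 + 3/2 − 1 = 43/2.
Hence 2A = 43.

43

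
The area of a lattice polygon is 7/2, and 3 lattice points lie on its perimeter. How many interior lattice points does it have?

Pick's theorem A = I + B/2 − 1 rearranges to I = A − B/2 + 1 = 7/2 − 3/2 + 1 = 3.

3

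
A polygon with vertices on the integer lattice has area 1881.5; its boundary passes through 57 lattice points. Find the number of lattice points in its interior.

1854

From Pick's theorem, I = A − B/2 + 1 = 1881.5 − 57/2 + 1 = 1854.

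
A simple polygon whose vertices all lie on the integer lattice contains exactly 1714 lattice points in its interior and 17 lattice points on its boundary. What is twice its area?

By Pick's theorem, A = I + B/2 − 1 = 1714 + 17/2 − 1 = 3443/2.
Hence 2A = 3443.

3443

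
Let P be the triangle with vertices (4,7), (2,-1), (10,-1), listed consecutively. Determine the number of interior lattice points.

Using the shoelace formula, 2A = |[4·(-1) − 2·7] + [2·(-1) − 10·(-1)] + [10·7 − 4·(-1)]| = 64, so the area is 32.
Along each edge there are gcd(|Δx|,|Δy|)+1 lattice points, so counting each shared vertex once the boundary has gcd(2,8) + gcd(8,0) + gcd(6,8) = 2+8+2 = 12.
Pick's theorem gives I = A − B/2 + 1 = 32 − 12/2 + 1 = 27.

27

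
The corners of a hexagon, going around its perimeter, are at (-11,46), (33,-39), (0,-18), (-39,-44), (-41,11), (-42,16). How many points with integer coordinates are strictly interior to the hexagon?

By the shoelace formula, twice the signed area is |[(-11)·(-39) − 33·46] + [33·(-18) − 0·(-39)] + [0·(-44) − (-39)·(-18)] + [(-39)·11 − (-41)·(-44)] + [(-41)·16 − (-42)·11] + [(-42)·46 − (-11)·16]| = 6568, so the area is 3284.
The number of boundary lattice points is Σ gcd(|Δx|,|Δy|) = gcd(44,85) + gcd(33,21) + gcd(39,26) + gcd(2,55) + gcd(1,5) + gcd(31,30) = 1+3+13+1+1+1 = 20.
By Pick's theorem A = I + B/2 − 1, so I = 3284 − 20/2 + 1 = 3275.

3275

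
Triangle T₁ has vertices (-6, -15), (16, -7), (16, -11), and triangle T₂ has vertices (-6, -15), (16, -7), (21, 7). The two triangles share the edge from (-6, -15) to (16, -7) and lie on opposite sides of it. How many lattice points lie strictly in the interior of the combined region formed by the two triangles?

175

The union is the simple quadrilateral with vertices (-6, -15), (16, -11), (16, -7), (21, 7) in order.
Using the shoelace formula, 2A = |((-6)·(-11) − 16·(-15)) + (16·(-7) − 16·(-11)) + (16·7 − 21·(-7)) + (21·(-15) − (-6)·7)| = 356, so the area is 178.
Summing gcd(|Δx|,|Δy|) over the edges gives the boundary count: gcd(22,4) + gcd(0,4) + gcd(5,14) + gcd(27,22) = 2+4+1+1 = 8.
By Pick's theorem I = A − B/2 + 1 = 178 − 8/2 + 1 = 175.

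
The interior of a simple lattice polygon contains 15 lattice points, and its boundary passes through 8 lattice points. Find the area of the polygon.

Pick's theorem states A = I + B/2 − 1, so A = 15 + 8/2 − 1 = 18.

18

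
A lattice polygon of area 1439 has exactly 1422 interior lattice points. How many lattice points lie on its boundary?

36

Pick's theorem gives A = I + B/2 − 1, so B = 2(A − I + 1) = 2(1439 − 1422 + 1) = 36.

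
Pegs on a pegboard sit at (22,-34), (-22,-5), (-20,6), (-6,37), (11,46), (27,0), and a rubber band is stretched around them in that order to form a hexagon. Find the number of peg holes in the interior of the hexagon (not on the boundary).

2316

Using the shoelace formula, 2A = |[22·(-5) − (-22)·(-34)] + [(-22)·6 − (-20)·(-5)] + [(-20)·37 − (-6)·6] + [(-6)·46 − 11·37] + [11·0 − 27·46] + [27·(-34) − 22·0]| = 4637, so the area is 4637/2.
The number of boundary lattice points is Σ gcd(|Δx|,|Δy|) = gcd(44,29) + gcd(2,11) + gcd(14,31) + gcd(17,9) + gcd(16,46) + gcd(5,34) = 1+1+1+1+2+1 = 7.
Pick's theorem gives I = A − B/2 + 1 = 4637/2 − 7/2 + 1 = 2316.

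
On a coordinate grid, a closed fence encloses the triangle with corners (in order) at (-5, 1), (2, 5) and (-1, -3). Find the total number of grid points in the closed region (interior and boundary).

26

By the shoelace formula, twice the signed area is |((-5)·5 − 2·1) + (2·(-3) − (-1)·5) + ((-1)·1 − (-5)·(-3))| = 44, so the area is 22.
The number of boundary lattice points is Σ gcd(|Δx|,|Δy|) = gcd(7,4) + gcd(3,8) + gcd(4,4) = 1+1+4 = 6.
Pick's theorem gives I = A − B/2 + 1 = 22 − 6/2 + 1 = 20, so the closed region contains I + B = 20 + 6 = 26 lattice points.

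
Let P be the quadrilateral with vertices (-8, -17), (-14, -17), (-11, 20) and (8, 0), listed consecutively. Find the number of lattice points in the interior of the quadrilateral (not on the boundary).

Using the shoelace formula, 2A = |[(-8)·(-17) − (-14)·(-17)] + [(-14)·20 − (-11)·(-17)] + [(-11)·0 − 8·20] + [8·(-17) − (-8)·0]| = 865, so the area is 865/2.
The number of boundary lattice points is Σ gcd(|Δx|,|Δy|) = gcd(6,0) + gcd(3,37) + gcd(19,20) + gcd(16,17) = 6+1+1+1 = 9.
By Pick's theorem A = I + B/2 − 1, so I = 865/2 − 9/2 + 1 = 429.

429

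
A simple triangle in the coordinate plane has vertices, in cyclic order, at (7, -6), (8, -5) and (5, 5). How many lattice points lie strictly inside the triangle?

6

By the shoelace formula, twice the signed area is |(7·(-5) − 8·(-6)) + (8·5 − 5·(-5)) + (5·(-6) − 7·5)| = 13, so the area is 6.5.
Summing gcd(|Δx|,|Δy|) over the edges gives the boundary count: gcd(1,1) + gcd(3,10) + gcd(2,11) = 1+1+1 = 3.
By Pick's theorem A = I + B/2 − 1, so I = 6.5 − 3/2 + 1 = 6.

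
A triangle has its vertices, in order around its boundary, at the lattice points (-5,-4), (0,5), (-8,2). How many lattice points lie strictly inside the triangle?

By the shoelace formula, twice the signed area is |((-5)·5 − 0·(-4)) + (0·2 − (-8)·5) + ((-8)·(-4) − (-5)·2)| = 57, so the area is 57/2.
Summing gcd(|Δx|,|Δy|) over the edges gives the boundary count: gcd(5,9) + gcd(8,3) + gcd(3,6) = 1+1+3 = 5.
Pick's theorem gives I = A − B/2 + 1 = 57/2 − 5/2 + 1 = 27.

27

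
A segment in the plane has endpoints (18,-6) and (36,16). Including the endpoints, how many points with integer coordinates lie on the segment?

The number of lattice points on a segment between lattice points is gcd(|Δx|,|Δy|) + 1 = gcd(18,22) + 1 = 2 + 1 = 3.

3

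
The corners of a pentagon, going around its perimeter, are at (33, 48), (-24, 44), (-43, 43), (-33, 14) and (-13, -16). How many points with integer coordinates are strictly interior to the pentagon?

2441

The shoelace formula gives twice the area as |[33·44 − (-24)·48] + [(-24)·43 − (-43)·44] + [(-43)·14 − (-33)·43] + [(-33)·(-16) − (-13)·14] + [(-13)·48 − 33·(-16)]| = 4895, so the area is 4895/2.
The number of boundary lattice points is Σ gcd(|Δx|,|Δy|) = gcd(57,4) + gcd(19,1) + gcd(10,29) + gcd(20,30) + gcd(46,64) = 1+1+1+10+2 = 15.
Pick's theorem gives I = A − B/2 + 1 = 4895/2 − 15/2 + 1 = 2441.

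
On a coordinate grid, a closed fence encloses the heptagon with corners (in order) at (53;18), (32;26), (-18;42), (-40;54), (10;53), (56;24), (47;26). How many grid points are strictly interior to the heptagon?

The shoelace formula gives twice the area as |(53·26 − 32·18) + (32·42 − (-18)·26) + ((-18)·54 − (-40)·42) + ((-40)·53 − 10·54) + (10·24 − 56·53) + (56·26 − 47·24) + (47·18 − 53·26)| = 2270, so the area is 1135.
The number of boundary lattice points is Σ gcd(|Δx|,|Δy|) = gcd(21,8) + gcd(50,16) + gcd(22,12) + gcd(50,1) + gcd(46,29) + gcd(9,2) + gcd(6,8) = 1+2+2+1+1+1+2 = 10.
By Pick's theorem A = I + B/2 − 1, so I = 1135 − 10/2 + 1 = 1131.

1131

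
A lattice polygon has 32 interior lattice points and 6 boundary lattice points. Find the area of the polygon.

34

By Pick's theorem, A = I + B/2 − 1 = 32 + 6/2 − 1 = 34.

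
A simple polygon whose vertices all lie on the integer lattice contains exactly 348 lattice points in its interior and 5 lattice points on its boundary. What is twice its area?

By Pick's theorem, A = I + B/2 − 1 = 348 + 5/2 − 1 = 699/2.
Hence 2A = 699.

699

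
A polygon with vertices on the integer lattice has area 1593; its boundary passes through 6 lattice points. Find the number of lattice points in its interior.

Pick's theorem A = I + B/2 − 1 rearranges to I = A − B/2 + 1 = 1593 − 6/2 + 1 = 1591.

1591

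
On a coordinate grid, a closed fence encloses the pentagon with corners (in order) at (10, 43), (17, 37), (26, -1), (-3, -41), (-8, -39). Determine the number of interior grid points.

Using the shoelace formula, 2A = |(10·37 − 17·43) + (17·(-1) − 26·37) + (26·(-41) − (-3)·(-1)) + ((-3)·(-39) − (-8)·(-41)) + ((-8)·43 − 10·(-39))| = 2574, so the area is 1287.
Summing gcd(|Δx|,|Δy|) over the edges gives the boundary count: gcd(7,6) + gcd(9,38) + gcd(29,40) + gcd(5,2) + gcd(18,82) = 1+1+1+1+2 = 6.
By Pick's theorem A = I + B/2 − 1, so I = 1287 − 6/2 + 1 = 1285.

1285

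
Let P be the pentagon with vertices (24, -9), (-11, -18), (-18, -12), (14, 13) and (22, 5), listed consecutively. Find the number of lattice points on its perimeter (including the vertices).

The number of boundary lattice points is Σ gcd(|Δx|,|Δy|) = gcd(35,9) + gcd(7,6) + gcd(32,25) + gcd(8,8) + gcd(2,14) = 1+1+1+8+2 = 13.

13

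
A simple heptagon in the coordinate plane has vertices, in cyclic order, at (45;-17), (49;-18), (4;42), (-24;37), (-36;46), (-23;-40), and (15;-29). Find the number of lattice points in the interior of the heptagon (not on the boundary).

The shoelace formula gives twice the area as |[45·(-18) − 49·(-17)] + [49·42 − 4·(-18)] + [4·37 − (-24)·42] + [(-24)·46 − (-36)·37] + [(-36)·(-40) − (-23)·46] + [(-23)·(-29) − 15·(-40)] + [15·(-17) − 45·(-29)]| = 8352, so the area is 4176.
Summing gcd(|Δx|,|Δy|) over the edges gives the boundary count: gcd(4,1) + gcd(45,60) + gcd(28,5) + gcd(12,9) + gcd(13,86) + gcd(38,11) + gcd(30,12) = 1+15+1+3+1+1+6 = 28.
By Pick's theorem A = I + B/2 − 1, so I = 4176 − 28/2 + 1 = 4163.

4163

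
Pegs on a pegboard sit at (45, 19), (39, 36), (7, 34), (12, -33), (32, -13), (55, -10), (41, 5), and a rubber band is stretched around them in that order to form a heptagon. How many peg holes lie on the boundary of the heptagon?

The number of boundary lattice points is Σ gcd(|Δx|,|Δy|) = gcd(6,17) + gcd(32,2) + gcd(5,67) + gcd(20,20) + gcd(23,3) + gcd(14,15) + gcd(4,14) = 1+2+1+20+1+1+2 = 28.

28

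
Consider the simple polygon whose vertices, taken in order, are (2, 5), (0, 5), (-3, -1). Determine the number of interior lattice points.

Using the shoelace formula, 2A = |[2·5 − 0·5] + [0·(-1) − (-3)·5] + [(-3)·5 − 2·(-1)]| = 12, so the area is 6.
The number of boundary lattice points is Σ gcd(|Δx|,|Δy|) = gcd(2,0) + gcd(3,6) + gcd(5,6) = 2+3+1 = 6.
By Pick's theorem A = I + B/2 − 1, so I = 6 − 6/2 + 1 = 4.

4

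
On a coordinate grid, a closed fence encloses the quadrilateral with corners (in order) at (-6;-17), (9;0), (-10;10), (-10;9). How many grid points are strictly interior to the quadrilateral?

By the shoelace formula, twice the signed area is |((-6)·0 − 9·(-17)) + (9·10 − (-10)·0) + ((-10)·9 − (-10)·10) + ((-10)·(-17) − (-6)·9)| = 477, so the area is 238.5.
The number of boundary lattice points is Σ gcd(|Δx|,|Δy|) = gcd(15,17) + gcd(19,10) + gcd(0,1) + gcd(4,26) = 1+1+1+2 = 5.
Pick's theorem gives I = A − B/2 + 1 = 238.5 − 5/2 + 1 = 237.

237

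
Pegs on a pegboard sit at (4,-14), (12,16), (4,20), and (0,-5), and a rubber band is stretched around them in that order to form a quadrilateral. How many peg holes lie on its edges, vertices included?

Summing gcd(|Δx|,|Δy|) over the edges gives the boundary count: gcd(8,30) + gcd(8,4) + gcd(4,25) + gcd(4,9) = 2+4+1+1 = 8.

8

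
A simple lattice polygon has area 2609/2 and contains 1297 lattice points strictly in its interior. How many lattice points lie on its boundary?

17

Pick's theorem gives A = I + B/2 − 1, so B = 2(A − I + 1) = 2(2609/2 − 1297 + 1) = 17.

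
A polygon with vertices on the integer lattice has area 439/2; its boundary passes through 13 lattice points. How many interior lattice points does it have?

From Pick's theorem, I = A − B/2 + 1 = 439/2 − 13/2 + 1 = 214.

214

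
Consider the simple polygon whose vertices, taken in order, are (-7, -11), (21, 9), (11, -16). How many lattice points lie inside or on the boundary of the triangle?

256

The shoelace formula gives twice the area as |((-7)·9 − 21·(-11)) + (21·(-16) − 11·9) + (11·(-11) − (-7)·(-16))| = 500, so the area is 250.
Summing gcd(|Δx|,|Δy|) over the edges gives the boundary count: gcd(28,20) + gcd(10,25) + gcd(18,5) = 4+5+1 = 10.
Pick's theorem gives I = A − B/2 + 1 = 250 − 10/2 + 1 = 246, so the closed region contains I + B = 246 + 10 = 256 lattice points.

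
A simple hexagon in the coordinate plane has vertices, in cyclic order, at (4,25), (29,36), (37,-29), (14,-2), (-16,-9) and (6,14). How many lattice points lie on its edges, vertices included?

6

The number of boundary lattice points is Σ gcd(|Δx|,|Δy|) = gcd(25,11) + gcd(8,65) + gcd(23,27) + gcd(30,7) + gcd(22,23) + gcd(2,11) = 1+1+1+1+1+1 = 6.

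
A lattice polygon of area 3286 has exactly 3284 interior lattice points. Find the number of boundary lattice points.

Pick's theorem gives A = I + B/2 − 1, so B = 2(A − I + 1) = 2(3286 − 3284 + 1) = 6.

6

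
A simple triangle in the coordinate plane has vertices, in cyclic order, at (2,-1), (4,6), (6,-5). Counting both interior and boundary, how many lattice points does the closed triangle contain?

22

The shoelace formula gives twice the area as |(2·6 − 4·(-1)) + (4·(-5) − 6·6) + (6·(-1) − 2·(-5))| = 36, so the area is 18.
Summing gcd(|Δx|,|Δy|) over the edges gives the boundary count: gcd(2,7) + gcd(2,11) + gcd(4,4) = 1+1+4 = 6.
Pick's theorem gives I = A − B/2 + 1 = 18 − 6/2 + 1 = 16, so the closed region contains I + B = 16 + 6 = 22 lattice points.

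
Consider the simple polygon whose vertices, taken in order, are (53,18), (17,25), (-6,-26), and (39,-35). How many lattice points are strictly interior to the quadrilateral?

Using the shoelace formula, 2A = |(53·25 − 17·18) + (17·(-26) − (-6)·25) + ((-6)·(-35) − 39·(-26)) + (39·18 − 53·(-35))| = 4508, so the area is 2254.
Summing gcd(|Δx|,|Δy|) over the edges gives the boundary count: gcd(36,7) + gcd(23,51) + gcd(45,9) + gcd(14,53) = 1+1+9+1 = 12.
Pick's theorem gives I = A − B/2 + 1 = 2254 − 12/2 + 1 = 2249.

2249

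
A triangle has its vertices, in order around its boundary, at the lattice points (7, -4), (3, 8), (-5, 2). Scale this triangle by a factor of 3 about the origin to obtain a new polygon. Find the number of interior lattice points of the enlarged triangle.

The shoelace formula gives twice the area as |[7·8 − 3·(-4)] + [3·2 − (-5)·8] + [(-5)·(-4) − 7·2]| = 120, so the area is 60.
Along each edge there are gcd(|Δx|,|Δy|)+1 lattice points, so counting each shared vertex once the boundary has gcd(4,12) + gcd(8,6) + gcd(12,6) = 4+2+6 = 12.
Scaling by 3 multiplies the area by 3² = 9 (so the new area is 540) and multiplies the boundary lattice-point count by 3, giving 36.
By Pick's theorem, the interior count of the dilated polygon is 540 − 36/2 + 1 = 523.

523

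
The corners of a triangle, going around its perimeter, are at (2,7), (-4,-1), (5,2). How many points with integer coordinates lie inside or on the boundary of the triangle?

31

The shoelace formula gives twice the area as |[2·(-1) − (-4)·7] + [(-4)·2 − 5·(-1)] + [5·7 − 2·2]| = 54, so the area is 27.
Along each edge there are gcd(|Δx|,|Δy|)+1 lattice points, so counting each shared vertex once the boundary has gcd(6,8) + gcd(9,3) + gcd(3,5) = 2+3+1 = 6.
Pick's theorem gives I = A − B/2 + 1 = 27 − 6/2 + 1 = 25, so the closed region contains I + B = 25 + 6 = 31 lattice points.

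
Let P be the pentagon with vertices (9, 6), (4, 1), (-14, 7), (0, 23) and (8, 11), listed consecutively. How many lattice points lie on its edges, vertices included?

18

Along each edge there are gcd(|Δx|,|Δy|)+1 lattice points, so counting each shared vertex once the boundary has gcd(5,5) + gcd(18,6) + gcd(14,16) + gcd(8,12) + gcd(1,5) = 5+6+2+4+1 = 18.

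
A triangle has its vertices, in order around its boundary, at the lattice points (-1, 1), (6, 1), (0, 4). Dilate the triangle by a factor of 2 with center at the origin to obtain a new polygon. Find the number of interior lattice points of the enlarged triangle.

32

The shoelace formula gives twice the area as |((-1)·1 − 6·1) + (6·4 − 0·1) + (0·1 − (-1)·4)| = 21, so the area is 10.5.
Summing gcd(|Δx|,|Δy|) over the edges gives the boundary count: gcd(7,0) + gcd(6,3) + gcd(1,3) = 7+3+1 = 11.
Scaling by 2 multiplies the area by 2² = 4 (so the new area is 42) and multiplies the boundary lattice-point count by 2, giving 22.
By Pick's theorem, the interior count of the dilated polygon is 42 − 22/2 + 1 = 32.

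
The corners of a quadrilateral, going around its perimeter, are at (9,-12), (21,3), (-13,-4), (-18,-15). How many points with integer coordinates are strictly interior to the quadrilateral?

351

By the shoelace formula, twice the signed area is |[9·3 − 21·(-12)] + [21·(-4) − (-13)·3] + [(-13)·(-15) − (-18)·(-4)] + [(-18)·(-12) − 9·(-15)]| = 708, so the area is 354.
Along each edge there are gcd(|Δx|,|Δy|)+1 lattice points, so counting each shared vertex once the boundary has gcd(12,15) + gcd(34,7) + gcd(5,11) + gcd(27,3) = 3+1+1+3 = 8.
By Pick's theorem A = I + B/2 − 1, so I = 354 − 8/2 + 1 = 351.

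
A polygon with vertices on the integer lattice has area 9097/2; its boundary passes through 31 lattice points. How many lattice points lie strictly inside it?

4534

From Pick's theorem, I = A − B/2 + 1 = 9097/2 − 31/2 + 1 = 4534.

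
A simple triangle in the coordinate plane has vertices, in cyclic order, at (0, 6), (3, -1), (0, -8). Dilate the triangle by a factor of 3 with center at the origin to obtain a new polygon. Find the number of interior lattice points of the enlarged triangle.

The shoelace formula gives twice the area as |(0·(-1) − 3·6) + (3·(-8) − 0·(-1)) + (0·6 − 0·(-8))| = 42, so the area is 21.
The number of boundary lattice points is Σ gcd(|Δx|,|Δy|) = gcd(3,7) + gcd(3,7) + gcd(0,14) = 1+1+14 = 16.
Scaling by 3 multiplies the area by 3² = 9 (so the new area is 189) and multiplies the boundary lattice-point count by 3, giving 48.
By Pick's theorem, the interior count of the dilated polygon is 189 − 48/2 + 1 = 166.

166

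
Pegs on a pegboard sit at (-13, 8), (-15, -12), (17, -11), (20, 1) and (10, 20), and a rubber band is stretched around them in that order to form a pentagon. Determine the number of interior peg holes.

The shoelace formula gives twice the area as |[(-13)·(-12) − (-15)·8] + [(-15)·(-11) − 17·(-12)] + [17·1 − 20·(-11)] + [20·20 − 10·1] + [10·8 − (-13)·20]| = 1612, so the area is 806.
The number of boundary lattice points is Σ gcd(|Δx|,|Δy|) = gcd(2,20) + gcd(32,1) + gcd(3,12) + gcd(10,19) + gcd(23,12) = 2+1+3+1+1 = 8.
Pick's theorem gives I = A − B/2 + 1 = 806 − 8/2 + 1 = 803.

803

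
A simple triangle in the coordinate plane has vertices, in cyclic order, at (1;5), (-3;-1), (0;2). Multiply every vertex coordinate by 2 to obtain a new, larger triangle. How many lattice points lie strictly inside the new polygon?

Using the shoelace formula, 2A = |[1·(-1) − (-3)·5] + [(-3)·2 − 0·(-1)] + [0·5 − 1·2]| = 6, so the area is 3.
Summing gcd(|Δx|,|Δy|) over the edges gives the boundary count: gcd(4,6) + gcd(3,3) + gcd(1,3) = 2+3+1 = 6.
Scaling by 2 multiplies the area by 2² = 4 (so the new area is 12) and multiplies the boundary lattice-point count by 2, giving 12.
By Pick's theorem, the interior count of the dilated polygon is 12 − 12/2 + 1 = 7.

7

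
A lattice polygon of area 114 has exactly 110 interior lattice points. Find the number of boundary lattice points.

Pick's theorem gives A = I + B/2 − 1, so B = 2(A − I + 1) = 2(114 − 110 + 1) = 10.

10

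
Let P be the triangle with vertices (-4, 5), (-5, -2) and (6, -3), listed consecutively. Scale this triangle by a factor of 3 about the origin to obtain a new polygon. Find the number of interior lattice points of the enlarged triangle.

Using the shoelace formula, 2A = |((-4)·(-2) − (-5)·5) + ((-5)·(-3) − 6·(-2)) + (6·5 − (-4)·(-3))| = 78, so the area is 39.
The number of boundary lattice points is Σ gcd(|Δx|,|Δy|) = gcd(1,7) + gcd(11,1) + gcd(10,8) = 1+1+2 = 4.
Scaling by 3 multiplies the area by 3² = 9 (so the new area is 351) and multiplies the boundary lattice-point count by 3, giving 12.
By Pick's theorem, the interior count of the dilated polygon is 351 − 12/2 + 1 = 346.

346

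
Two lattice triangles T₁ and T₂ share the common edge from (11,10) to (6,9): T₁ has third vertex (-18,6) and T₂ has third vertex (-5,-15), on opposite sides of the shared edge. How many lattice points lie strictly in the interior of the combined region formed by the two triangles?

The union is the simple quadrilateral with vertices (11,10), (-18,6), (6,9), (-5,-15) in order.
The shoelace formula gives twice the area as |[11·6 − (-18)·10] + [(-18)·9 − 6·6] + [6·(-15) − (-5)·9] + [(-5)·10 − 11·(-15)]| = 118, so the area is 59.
Summing gcd(|Δx|,|Δy|) over the edges gives the boundary count: gcd(29,4) + gcd(24,3) + gcd(11,24) + gcd(16,25) = 1+3+1+1 = 6.
By Pick's theorem I = A − B/2 + 1 = 59 − 6/2 + 1 = 57.

57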